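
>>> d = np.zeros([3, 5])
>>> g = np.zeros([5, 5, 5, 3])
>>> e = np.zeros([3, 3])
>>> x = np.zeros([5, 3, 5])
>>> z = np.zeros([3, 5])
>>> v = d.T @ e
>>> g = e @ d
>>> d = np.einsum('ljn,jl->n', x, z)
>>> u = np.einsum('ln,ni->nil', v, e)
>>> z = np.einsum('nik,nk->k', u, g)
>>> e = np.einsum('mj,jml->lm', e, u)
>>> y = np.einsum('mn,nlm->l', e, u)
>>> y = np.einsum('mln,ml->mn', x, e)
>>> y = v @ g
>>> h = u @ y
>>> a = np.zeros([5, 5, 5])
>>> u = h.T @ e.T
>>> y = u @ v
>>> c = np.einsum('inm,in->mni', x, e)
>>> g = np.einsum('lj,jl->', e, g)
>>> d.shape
(5,)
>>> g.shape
()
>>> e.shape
(5, 3)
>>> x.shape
(5, 3, 5)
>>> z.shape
(5,)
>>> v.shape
(5, 3)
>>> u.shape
(5, 3, 5)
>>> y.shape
(5, 3, 3)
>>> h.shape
(3, 3, 5)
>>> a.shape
(5, 5, 5)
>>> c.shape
(5, 3, 5)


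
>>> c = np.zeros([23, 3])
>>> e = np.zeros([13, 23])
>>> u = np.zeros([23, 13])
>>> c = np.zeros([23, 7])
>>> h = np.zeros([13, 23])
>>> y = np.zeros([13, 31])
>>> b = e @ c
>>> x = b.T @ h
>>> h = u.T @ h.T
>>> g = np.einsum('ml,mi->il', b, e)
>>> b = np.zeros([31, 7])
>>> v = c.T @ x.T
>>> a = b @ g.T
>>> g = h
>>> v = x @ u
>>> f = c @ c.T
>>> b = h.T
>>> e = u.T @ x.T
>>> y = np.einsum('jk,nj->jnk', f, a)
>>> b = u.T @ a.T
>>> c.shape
(23, 7)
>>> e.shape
(13, 7)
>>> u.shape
(23, 13)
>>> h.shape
(13, 13)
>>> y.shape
(23, 31, 23)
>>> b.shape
(13, 31)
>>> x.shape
(7, 23)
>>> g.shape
(13, 13)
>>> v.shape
(7, 13)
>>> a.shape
(31, 23)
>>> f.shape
(23, 23)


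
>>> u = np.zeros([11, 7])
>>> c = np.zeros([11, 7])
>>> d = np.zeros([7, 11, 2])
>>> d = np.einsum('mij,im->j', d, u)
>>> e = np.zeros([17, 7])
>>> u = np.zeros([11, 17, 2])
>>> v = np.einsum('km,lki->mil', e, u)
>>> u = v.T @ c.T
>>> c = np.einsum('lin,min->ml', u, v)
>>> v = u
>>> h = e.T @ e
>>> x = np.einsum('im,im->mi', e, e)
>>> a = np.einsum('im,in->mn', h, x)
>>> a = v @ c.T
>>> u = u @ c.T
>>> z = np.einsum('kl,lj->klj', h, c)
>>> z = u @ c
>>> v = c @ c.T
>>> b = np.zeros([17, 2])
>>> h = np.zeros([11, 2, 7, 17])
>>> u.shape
(11, 2, 7)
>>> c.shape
(7, 11)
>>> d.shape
(2,)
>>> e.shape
(17, 7)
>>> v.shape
(7, 7)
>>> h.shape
(11, 2, 7, 17)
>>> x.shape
(7, 17)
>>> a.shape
(11, 2, 7)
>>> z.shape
(11, 2, 11)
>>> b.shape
(17, 2)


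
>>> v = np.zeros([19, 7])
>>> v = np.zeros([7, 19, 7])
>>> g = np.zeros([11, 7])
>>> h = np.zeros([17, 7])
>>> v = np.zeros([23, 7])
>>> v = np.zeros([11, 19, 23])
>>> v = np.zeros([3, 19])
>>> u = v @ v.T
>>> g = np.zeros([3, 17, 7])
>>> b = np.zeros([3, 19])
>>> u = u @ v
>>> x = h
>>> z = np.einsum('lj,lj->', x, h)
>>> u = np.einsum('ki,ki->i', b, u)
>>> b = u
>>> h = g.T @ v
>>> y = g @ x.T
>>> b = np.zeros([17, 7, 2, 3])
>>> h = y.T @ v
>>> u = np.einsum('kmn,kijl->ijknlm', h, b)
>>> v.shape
(3, 19)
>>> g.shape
(3, 17, 7)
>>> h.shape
(17, 17, 19)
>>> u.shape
(7, 2, 17, 19, 3, 17)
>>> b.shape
(17, 7, 2, 3)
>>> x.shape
(17, 7)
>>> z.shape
()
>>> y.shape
(3, 17, 17)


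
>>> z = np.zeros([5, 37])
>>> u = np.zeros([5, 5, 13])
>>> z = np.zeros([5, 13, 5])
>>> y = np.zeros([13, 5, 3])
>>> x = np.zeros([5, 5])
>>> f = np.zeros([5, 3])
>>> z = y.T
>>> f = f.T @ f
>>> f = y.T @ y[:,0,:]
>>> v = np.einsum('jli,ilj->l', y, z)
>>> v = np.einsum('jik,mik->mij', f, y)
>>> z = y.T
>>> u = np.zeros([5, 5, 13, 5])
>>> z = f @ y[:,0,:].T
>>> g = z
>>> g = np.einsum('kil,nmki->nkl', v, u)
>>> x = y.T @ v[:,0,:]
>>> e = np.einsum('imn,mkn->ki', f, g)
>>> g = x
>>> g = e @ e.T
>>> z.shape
(3, 5, 13)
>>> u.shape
(5, 5, 13, 5)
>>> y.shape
(13, 5, 3)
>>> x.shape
(3, 5, 3)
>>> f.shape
(3, 5, 3)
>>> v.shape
(13, 5, 3)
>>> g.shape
(13, 13)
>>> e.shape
(13, 3)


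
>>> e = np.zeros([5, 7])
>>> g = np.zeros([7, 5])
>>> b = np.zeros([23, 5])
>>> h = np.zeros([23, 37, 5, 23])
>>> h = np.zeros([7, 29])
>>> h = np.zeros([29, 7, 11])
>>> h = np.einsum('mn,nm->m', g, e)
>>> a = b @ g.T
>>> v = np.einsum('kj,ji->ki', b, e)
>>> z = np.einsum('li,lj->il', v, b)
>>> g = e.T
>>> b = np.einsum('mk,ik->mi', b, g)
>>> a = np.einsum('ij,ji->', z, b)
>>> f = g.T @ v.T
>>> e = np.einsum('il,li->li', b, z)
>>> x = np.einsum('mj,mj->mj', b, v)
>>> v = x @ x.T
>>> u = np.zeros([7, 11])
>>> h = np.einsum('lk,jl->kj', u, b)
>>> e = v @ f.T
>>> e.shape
(23, 5)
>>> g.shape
(7, 5)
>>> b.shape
(23, 7)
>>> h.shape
(11, 23)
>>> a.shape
()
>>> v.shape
(23, 23)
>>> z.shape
(7, 23)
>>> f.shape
(5, 23)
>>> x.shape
(23, 7)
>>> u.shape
(7, 11)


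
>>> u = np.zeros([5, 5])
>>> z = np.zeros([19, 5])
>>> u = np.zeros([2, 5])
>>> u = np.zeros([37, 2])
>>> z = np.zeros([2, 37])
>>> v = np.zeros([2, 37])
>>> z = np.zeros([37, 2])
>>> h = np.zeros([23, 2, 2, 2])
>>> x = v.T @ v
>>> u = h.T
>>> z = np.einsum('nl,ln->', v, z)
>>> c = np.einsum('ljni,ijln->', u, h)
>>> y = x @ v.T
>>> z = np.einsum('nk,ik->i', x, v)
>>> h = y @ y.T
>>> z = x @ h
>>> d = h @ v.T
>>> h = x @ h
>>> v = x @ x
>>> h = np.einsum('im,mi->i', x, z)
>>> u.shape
(2, 2, 2, 23)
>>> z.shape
(37, 37)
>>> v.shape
(37, 37)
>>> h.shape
(37,)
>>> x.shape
(37, 37)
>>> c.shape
()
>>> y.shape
(37, 2)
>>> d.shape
(37, 2)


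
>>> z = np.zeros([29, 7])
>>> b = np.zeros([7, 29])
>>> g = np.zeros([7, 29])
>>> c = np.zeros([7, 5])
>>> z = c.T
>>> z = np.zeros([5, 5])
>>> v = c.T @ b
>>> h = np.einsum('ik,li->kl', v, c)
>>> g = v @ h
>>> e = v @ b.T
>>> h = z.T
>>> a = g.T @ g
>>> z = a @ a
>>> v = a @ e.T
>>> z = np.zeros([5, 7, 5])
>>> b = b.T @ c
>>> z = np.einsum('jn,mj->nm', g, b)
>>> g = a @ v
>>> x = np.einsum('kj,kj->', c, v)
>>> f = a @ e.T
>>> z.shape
(7, 29)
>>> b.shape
(29, 5)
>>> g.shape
(7, 5)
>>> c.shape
(7, 5)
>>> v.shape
(7, 5)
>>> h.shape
(5, 5)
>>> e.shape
(5, 7)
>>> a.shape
(7, 7)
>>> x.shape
()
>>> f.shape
(7, 5)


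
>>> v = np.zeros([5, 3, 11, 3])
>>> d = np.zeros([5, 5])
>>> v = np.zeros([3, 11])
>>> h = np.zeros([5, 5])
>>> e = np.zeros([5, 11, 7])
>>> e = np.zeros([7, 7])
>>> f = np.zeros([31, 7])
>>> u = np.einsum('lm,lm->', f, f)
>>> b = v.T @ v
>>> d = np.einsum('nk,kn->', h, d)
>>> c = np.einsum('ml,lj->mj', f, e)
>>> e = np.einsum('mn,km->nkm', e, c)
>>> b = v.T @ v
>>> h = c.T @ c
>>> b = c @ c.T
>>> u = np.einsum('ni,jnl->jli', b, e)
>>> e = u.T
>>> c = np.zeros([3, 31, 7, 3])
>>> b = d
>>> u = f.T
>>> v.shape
(3, 11)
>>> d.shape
()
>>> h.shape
(7, 7)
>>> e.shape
(31, 7, 7)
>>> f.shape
(31, 7)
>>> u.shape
(7, 31)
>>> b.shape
()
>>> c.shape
(3, 31, 7, 3)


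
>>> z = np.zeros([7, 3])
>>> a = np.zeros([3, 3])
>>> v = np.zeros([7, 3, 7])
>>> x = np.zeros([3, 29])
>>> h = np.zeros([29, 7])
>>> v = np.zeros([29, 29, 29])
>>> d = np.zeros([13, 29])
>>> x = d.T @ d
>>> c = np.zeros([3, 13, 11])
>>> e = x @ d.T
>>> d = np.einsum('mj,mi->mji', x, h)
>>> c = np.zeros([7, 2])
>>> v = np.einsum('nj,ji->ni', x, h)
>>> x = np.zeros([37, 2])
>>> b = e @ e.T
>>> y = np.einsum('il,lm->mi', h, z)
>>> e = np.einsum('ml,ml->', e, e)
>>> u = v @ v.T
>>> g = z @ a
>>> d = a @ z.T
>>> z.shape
(7, 3)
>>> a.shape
(3, 3)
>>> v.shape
(29, 7)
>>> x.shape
(37, 2)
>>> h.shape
(29, 7)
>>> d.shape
(3, 7)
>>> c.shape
(7, 2)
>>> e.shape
()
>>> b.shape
(29, 29)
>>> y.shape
(3, 29)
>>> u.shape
(29, 29)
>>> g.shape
(7, 3)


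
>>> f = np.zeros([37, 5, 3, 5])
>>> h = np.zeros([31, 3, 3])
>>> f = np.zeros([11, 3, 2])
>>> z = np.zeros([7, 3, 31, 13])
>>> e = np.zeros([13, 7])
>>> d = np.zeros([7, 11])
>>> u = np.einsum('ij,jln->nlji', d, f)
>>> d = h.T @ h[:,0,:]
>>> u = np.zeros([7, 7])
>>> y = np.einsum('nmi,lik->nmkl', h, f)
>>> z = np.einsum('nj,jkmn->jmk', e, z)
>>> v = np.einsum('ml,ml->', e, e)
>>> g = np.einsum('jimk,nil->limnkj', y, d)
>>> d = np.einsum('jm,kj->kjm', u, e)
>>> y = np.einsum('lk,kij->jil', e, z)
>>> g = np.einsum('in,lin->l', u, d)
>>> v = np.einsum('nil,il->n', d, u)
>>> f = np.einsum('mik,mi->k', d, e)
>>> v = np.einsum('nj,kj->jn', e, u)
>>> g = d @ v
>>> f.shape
(7,)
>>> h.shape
(31, 3, 3)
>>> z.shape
(7, 31, 3)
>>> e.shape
(13, 7)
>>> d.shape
(13, 7, 7)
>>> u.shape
(7, 7)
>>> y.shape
(3, 31, 13)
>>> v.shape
(7, 13)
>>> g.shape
(13, 7, 13)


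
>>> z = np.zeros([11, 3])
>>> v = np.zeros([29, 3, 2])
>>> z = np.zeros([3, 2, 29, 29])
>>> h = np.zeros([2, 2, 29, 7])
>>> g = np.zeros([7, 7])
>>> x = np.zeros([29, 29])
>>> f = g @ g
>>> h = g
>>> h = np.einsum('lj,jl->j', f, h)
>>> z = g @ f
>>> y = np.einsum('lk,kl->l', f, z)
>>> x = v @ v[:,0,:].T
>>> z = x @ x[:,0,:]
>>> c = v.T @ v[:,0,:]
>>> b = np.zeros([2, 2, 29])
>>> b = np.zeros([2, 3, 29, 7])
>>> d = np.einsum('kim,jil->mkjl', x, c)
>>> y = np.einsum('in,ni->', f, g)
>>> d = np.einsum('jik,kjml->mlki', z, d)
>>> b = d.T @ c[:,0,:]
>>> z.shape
(29, 3, 29)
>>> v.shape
(29, 3, 2)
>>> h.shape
(7,)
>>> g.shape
(7, 7)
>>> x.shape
(29, 3, 29)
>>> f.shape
(7, 7)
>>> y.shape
()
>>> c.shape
(2, 3, 2)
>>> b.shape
(3, 29, 2, 2)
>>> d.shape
(2, 2, 29, 3)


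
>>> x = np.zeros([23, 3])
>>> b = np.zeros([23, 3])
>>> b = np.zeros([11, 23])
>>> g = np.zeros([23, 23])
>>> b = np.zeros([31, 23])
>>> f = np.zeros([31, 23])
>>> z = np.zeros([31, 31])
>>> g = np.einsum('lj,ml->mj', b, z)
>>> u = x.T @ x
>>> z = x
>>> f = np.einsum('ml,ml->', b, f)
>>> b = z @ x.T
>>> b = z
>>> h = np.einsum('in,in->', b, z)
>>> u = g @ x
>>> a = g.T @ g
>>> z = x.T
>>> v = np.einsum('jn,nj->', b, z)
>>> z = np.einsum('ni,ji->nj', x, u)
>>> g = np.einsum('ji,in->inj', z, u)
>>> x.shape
(23, 3)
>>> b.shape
(23, 3)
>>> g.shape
(31, 3, 23)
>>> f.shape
()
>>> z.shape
(23, 31)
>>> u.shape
(31, 3)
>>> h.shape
()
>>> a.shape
(23, 23)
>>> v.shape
()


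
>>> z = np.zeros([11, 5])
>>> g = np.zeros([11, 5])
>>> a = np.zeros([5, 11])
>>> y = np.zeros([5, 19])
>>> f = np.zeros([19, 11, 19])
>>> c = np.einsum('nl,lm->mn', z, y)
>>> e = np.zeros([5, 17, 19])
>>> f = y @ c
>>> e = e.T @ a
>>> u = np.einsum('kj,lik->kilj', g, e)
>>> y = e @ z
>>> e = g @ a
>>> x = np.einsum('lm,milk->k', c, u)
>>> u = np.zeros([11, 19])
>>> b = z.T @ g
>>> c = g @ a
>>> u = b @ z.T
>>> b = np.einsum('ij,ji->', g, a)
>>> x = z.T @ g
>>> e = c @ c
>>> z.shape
(11, 5)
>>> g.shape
(11, 5)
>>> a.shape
(5, 11)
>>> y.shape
(19, 17, 5)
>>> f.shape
(5, 11)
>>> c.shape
(11, 11)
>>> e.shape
(11, 11)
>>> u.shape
(5, 11)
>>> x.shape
(5, 5)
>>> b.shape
()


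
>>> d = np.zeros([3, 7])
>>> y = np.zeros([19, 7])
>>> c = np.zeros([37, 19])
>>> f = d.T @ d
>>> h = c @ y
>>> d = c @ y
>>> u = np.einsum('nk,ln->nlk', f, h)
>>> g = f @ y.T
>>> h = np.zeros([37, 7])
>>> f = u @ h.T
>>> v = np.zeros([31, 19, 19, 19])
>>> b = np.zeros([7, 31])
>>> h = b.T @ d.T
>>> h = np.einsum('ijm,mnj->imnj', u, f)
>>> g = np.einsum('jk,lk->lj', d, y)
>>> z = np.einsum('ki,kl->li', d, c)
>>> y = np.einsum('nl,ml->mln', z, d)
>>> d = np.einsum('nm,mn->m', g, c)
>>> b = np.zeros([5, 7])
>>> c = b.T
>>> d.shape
(37,)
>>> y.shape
(37, 7, 19)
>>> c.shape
(7, 5)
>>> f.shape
(7, 37, 37)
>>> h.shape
(7, 7, 37, 37)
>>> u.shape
(7, 37, 7)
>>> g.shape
(19, 37)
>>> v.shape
(31, 19, 19, 19)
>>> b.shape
(5, 7)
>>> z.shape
(19, 7)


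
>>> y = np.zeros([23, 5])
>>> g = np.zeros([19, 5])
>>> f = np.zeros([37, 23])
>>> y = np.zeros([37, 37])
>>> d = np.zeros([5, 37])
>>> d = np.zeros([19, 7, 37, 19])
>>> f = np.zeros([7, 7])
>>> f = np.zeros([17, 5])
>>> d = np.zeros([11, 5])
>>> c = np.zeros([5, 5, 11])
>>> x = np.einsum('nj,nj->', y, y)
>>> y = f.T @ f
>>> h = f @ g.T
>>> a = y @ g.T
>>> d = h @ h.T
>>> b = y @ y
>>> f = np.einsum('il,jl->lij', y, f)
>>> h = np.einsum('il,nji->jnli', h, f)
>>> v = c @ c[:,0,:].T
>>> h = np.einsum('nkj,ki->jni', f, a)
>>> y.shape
(5, 5)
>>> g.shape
(19, 5)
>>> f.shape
(5, 5, 17)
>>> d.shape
(17, 17)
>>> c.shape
(5, 5, 11)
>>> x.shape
()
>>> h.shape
(17, 5, 19)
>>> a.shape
(5, 19)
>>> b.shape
(5, 5)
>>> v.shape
(5, 5, 5)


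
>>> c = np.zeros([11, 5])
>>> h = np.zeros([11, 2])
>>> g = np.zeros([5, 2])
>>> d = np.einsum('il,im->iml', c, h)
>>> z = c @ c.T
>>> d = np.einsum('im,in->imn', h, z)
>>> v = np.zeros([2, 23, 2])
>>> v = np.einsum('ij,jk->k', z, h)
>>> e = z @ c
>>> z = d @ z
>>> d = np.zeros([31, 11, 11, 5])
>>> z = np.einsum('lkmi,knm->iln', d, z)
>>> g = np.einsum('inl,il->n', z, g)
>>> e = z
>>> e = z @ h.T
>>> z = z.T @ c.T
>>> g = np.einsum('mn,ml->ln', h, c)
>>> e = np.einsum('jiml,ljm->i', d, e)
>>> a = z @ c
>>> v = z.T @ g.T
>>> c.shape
(11, 5)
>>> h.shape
(11, 2)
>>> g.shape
(5, 2)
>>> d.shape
(31, 11, 11, 5)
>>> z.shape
(2, 31, 11)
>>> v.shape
(11, 31, 5)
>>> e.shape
(11,)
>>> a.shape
(2, 31, 5)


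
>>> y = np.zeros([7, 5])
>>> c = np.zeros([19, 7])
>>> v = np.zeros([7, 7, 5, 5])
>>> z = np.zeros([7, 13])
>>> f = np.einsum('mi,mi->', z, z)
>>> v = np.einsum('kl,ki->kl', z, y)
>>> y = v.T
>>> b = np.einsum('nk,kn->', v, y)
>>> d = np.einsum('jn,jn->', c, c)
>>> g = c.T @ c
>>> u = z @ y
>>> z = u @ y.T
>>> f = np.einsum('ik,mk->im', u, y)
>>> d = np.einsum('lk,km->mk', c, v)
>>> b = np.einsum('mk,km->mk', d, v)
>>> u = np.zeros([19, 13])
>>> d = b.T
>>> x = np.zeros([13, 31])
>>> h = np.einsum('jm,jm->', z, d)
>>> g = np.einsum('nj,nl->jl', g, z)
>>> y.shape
(13, 7)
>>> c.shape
(19, 7)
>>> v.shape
(7, 13)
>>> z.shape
(7, 13)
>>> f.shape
(7, 13)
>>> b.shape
(13, 7)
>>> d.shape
(7, 13)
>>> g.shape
(7, 13)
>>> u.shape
(19, 13)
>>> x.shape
(13, 31)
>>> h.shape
()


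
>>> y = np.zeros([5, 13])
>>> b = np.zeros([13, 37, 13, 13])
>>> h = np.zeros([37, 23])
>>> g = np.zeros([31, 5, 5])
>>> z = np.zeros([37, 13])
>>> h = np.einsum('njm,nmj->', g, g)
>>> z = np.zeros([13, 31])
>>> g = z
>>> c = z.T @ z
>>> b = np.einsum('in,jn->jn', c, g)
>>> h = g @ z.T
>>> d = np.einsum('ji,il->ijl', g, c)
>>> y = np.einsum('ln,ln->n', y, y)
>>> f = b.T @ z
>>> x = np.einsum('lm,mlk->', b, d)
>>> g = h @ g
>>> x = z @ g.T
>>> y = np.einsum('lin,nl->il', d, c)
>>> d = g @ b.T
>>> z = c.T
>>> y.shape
(13, 31)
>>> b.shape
(13, 31)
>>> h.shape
(13, 13)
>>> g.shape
(13, 31)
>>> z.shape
(31, 31)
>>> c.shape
(31, 31)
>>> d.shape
(13, 13)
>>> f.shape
(31, 31)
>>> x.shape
(13, 13)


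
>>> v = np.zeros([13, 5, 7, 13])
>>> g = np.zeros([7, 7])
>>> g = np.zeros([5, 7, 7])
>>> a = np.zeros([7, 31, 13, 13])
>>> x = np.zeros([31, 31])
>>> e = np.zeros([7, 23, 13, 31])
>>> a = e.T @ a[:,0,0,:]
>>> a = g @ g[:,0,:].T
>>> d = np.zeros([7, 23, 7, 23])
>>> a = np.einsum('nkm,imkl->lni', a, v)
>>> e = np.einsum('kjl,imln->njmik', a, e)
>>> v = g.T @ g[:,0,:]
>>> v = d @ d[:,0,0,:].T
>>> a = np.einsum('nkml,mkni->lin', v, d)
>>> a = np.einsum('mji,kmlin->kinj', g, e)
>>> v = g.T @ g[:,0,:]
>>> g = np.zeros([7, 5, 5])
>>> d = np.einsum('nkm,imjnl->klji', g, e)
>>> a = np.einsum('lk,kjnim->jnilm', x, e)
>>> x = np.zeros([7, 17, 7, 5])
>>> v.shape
(7, 7, 7)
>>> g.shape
(7, 5, 5)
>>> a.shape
(5, 23, 7, 31, 13)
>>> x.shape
(7, 17, 7, 5)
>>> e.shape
(31, 5, 23, 7, 13)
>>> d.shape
(5, 13, 23, 31)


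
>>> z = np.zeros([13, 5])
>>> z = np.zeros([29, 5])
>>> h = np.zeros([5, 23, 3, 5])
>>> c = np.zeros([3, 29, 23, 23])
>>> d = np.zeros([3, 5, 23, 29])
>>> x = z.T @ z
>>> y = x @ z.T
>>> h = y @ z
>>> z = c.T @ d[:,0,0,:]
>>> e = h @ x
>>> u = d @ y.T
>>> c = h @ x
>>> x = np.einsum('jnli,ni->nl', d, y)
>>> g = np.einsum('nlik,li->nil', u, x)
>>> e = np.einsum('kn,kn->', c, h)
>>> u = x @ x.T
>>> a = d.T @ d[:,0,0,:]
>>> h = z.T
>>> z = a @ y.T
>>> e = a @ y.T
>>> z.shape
(29, 23, 5, 5)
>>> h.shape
(29, 29, 23, 23)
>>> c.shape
(5, 5)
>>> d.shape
(3, 5, 23, 29)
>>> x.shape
(5, 23)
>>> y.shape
(5, 29)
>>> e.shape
(29, 23, 5, 5)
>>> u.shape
(5, 5)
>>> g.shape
(3, 23, 5)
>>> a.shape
(29, 23, 5, 29)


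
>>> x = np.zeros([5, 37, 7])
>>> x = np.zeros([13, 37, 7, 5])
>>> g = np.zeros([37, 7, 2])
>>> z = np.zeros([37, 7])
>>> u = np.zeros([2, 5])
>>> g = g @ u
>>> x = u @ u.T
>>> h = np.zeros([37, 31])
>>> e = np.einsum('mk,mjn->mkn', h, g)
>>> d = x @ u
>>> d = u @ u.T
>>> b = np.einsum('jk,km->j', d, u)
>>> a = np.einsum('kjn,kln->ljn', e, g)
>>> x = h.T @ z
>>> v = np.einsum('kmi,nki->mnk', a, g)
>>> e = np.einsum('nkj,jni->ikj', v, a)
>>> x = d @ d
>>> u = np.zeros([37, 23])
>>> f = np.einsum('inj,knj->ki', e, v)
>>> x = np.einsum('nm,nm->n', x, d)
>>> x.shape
(2,)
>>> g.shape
(37, 7, 5)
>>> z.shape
(37, 7)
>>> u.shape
(37, 23)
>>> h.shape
(37, 31)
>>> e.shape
(5, 37, 7)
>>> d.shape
(2, 2)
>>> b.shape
(2,)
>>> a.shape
(7, 31, 5)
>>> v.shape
(31, 37, 7)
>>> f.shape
(31, 5)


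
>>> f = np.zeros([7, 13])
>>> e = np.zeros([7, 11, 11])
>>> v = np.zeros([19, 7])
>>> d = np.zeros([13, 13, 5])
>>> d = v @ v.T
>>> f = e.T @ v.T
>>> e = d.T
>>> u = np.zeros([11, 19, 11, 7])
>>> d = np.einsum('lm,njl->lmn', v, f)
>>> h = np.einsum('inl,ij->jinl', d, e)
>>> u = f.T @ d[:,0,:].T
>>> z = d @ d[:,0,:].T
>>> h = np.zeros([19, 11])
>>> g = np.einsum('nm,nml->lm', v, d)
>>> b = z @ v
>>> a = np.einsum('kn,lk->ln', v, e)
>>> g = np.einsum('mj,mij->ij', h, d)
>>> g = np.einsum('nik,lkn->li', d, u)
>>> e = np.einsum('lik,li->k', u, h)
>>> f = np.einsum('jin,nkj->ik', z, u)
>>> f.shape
(7, 11)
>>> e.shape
(19,)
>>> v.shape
(19, 7)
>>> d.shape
(19, 7, 11)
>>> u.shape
(19, 11, 19)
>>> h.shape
(19, 11)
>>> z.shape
(19, 7, 19)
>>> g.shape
(19, 7)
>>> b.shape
(19, 7, 7)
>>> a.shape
(19, 7)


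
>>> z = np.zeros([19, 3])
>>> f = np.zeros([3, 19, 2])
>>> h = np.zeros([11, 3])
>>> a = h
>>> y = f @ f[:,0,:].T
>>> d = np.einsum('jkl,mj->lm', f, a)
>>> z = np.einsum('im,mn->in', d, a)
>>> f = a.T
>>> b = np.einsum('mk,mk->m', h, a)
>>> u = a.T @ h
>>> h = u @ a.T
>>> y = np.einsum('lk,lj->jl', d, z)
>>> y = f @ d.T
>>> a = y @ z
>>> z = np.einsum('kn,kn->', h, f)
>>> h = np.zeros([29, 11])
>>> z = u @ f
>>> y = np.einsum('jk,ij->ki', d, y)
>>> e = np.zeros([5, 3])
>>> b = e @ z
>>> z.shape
(3, 11)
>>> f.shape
(3, 11)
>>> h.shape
(29, 11)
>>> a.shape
(3, 3)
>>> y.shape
(11, 3)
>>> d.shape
(2, 11)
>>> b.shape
(5, 11)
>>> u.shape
(3, 3)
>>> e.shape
(5, 3)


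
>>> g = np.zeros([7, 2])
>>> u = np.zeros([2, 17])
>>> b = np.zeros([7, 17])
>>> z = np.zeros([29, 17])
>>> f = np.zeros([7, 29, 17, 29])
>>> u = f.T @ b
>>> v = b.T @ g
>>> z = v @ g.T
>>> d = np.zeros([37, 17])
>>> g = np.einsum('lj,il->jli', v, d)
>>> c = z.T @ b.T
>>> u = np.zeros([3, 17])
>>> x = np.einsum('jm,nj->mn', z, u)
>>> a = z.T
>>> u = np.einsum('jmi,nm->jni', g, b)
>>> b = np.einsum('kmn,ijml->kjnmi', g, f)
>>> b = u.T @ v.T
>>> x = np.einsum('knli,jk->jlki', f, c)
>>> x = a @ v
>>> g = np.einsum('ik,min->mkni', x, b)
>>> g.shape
(37, 2, 17, 7)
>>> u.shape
(2, 7, 37)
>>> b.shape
(37, 7, 17)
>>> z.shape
(17, 7)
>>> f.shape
(7, 29, 17, 29)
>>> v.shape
(17, 2)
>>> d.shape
(37, 17)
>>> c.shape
(7, 7)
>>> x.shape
(7, 2)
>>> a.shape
(7, 17)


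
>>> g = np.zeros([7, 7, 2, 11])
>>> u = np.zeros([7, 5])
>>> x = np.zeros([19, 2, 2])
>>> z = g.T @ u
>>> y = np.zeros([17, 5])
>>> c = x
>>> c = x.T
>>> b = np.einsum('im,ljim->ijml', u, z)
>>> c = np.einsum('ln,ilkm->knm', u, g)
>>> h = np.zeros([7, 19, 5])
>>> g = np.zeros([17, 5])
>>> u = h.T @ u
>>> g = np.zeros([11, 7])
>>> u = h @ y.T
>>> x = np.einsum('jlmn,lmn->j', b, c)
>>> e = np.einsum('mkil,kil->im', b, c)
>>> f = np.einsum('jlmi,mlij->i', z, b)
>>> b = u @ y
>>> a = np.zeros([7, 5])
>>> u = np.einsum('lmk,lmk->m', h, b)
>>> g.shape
(11, 7)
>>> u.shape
(19,)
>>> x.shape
(7,)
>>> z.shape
(11, 2, 7, 5)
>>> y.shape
(17, 5)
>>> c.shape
(2, 5, 11)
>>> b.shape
(7, 19, 5)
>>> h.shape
(7, 19, 5)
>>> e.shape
(5, 7)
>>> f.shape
(5,)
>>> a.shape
(7, 5)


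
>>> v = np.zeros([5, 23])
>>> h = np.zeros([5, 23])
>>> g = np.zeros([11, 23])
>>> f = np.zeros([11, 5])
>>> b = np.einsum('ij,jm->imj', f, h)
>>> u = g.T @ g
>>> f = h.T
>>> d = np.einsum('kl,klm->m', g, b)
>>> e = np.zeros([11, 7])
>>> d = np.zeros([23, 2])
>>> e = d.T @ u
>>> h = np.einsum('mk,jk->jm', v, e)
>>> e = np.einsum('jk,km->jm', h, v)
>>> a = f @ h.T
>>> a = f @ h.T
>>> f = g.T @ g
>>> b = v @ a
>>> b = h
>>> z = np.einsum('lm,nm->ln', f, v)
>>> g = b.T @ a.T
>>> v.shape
(5, 23)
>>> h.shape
(2, 5)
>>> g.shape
(5, 23)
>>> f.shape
(23, 23)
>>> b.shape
(2, 5)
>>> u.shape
(23, 23)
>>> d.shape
(23, 2)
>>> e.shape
(2, 23)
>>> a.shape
(23, 2)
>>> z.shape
(23, 5)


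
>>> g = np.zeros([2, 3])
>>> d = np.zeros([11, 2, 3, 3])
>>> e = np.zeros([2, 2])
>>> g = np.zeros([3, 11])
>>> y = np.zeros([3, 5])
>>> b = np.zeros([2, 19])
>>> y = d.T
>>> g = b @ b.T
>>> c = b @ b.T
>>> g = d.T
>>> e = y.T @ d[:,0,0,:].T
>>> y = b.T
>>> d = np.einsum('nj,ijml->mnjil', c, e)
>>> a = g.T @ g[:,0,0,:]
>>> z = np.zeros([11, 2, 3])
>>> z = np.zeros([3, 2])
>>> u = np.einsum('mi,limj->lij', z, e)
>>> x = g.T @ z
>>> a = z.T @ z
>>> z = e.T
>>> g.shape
(3, 3, 2, 11)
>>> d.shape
(3, 2, 2, 11, 11)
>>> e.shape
(11, 2, 3, 11)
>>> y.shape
(19, 2)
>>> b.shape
(2, 19)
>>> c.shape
(2, 2)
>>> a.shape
(2, 2)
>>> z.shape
(11, 3, 2, 11)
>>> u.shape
(11, 2, 11)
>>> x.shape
(11, 2, 3, 2)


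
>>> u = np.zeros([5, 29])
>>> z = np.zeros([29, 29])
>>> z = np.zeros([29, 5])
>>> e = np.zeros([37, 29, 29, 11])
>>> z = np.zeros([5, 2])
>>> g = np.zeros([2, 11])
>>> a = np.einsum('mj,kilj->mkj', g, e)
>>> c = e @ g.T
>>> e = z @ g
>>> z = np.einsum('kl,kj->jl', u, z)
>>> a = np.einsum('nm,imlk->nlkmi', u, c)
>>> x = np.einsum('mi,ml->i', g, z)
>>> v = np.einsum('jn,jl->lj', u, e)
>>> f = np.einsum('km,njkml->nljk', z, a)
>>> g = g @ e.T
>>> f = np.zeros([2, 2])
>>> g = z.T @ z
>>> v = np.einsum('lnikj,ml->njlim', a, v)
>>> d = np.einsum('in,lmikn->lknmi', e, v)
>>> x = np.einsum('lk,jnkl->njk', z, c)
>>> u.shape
(5, 29)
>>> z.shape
(2, 29)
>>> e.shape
(5, 11)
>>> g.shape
(29, 29)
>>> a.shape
(5, 29, 2, 29, 37)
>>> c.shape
(37, 29, 29, 2)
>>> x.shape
(29, 37, 29)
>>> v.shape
(29, 37, 5, 2, 11)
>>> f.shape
(2, 2)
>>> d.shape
(29, 2, 11, 37, 5)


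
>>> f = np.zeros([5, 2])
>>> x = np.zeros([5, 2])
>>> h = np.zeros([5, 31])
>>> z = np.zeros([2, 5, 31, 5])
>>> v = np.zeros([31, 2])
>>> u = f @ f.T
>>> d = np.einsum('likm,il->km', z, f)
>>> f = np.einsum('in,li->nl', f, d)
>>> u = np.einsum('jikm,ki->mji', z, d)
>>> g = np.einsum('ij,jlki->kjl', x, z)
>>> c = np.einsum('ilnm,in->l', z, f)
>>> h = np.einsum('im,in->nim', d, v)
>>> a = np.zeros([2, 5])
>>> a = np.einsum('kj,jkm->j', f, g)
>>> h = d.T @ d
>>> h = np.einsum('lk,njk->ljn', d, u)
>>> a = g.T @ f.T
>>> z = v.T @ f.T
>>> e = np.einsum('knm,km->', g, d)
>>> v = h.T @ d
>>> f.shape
(2, 31)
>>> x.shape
(5, 2)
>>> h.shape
(31, 2, 5)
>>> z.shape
(2, 2)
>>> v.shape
(5, 2, 5)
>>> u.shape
(5, 2, 5)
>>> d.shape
(31, 5)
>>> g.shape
(31, 2, 5)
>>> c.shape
(5,)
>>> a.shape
(5, 2, 2)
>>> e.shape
()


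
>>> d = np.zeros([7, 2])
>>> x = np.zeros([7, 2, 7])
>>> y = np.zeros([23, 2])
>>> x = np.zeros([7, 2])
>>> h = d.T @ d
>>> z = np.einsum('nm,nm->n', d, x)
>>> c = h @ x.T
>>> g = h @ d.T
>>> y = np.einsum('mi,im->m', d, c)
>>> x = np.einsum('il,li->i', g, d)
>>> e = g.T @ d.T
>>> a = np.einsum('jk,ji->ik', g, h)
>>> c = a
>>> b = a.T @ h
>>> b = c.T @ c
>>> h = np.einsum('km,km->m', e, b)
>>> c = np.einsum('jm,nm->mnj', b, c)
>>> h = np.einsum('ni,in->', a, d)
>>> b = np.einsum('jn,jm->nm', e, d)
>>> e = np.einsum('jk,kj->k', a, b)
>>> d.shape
(7, 2)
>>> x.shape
(2,)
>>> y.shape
(7,)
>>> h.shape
()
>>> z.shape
(7,)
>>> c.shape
(7, 2, 7)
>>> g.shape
(2, 7)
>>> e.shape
(7,)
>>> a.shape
(2, 7)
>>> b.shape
(7, 2)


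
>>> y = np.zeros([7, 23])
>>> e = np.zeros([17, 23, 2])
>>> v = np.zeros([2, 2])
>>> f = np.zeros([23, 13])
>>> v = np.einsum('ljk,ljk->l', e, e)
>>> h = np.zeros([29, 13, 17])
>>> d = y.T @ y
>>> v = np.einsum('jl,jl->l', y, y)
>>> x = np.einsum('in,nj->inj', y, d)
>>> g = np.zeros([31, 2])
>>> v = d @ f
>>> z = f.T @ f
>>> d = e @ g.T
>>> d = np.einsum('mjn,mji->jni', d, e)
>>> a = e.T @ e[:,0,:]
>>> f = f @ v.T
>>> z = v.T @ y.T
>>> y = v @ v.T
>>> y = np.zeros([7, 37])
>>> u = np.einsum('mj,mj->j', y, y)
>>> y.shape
(7, 37)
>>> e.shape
(17, 23, 2)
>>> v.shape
(23, 13)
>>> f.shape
(23, 23)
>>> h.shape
(29, 13, 17)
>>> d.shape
(23, 31, 2)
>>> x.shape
(7, 23, 23)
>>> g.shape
(31, 2)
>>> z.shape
(13, 7)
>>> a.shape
(2, 23, 2)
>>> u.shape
(37,)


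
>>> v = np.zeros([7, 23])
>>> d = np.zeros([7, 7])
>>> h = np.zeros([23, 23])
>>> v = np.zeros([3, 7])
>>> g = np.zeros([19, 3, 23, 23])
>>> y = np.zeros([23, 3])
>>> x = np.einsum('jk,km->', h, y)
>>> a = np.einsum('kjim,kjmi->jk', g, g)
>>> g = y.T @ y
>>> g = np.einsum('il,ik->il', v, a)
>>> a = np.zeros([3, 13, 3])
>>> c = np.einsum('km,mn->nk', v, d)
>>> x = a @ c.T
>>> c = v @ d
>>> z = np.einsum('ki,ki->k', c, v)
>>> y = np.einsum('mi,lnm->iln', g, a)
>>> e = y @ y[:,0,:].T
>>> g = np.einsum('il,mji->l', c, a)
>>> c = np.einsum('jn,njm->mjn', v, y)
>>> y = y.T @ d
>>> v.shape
(3, 7)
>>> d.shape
(7, 7)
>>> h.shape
(23, 23)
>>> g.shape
(7,)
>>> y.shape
(13, 3, 7)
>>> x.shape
(3, 13, 7)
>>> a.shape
(3, 13, 3)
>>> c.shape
(13, 3, 7)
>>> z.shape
(3,)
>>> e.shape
(7, 3, 7)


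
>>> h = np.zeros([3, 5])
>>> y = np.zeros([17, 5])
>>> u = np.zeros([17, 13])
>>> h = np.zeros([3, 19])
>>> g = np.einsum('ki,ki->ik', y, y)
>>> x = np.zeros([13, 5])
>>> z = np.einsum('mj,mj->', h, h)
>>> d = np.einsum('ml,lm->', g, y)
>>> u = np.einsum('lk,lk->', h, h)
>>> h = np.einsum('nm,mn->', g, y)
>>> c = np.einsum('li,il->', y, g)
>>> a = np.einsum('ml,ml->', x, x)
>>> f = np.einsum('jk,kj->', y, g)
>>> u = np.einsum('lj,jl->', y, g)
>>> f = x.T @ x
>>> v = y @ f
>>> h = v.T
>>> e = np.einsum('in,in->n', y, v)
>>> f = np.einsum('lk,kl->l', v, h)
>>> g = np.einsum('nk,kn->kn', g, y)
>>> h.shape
(5, 17)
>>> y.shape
(17, 5)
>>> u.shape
()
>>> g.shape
(17, 5)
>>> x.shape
(13, 5)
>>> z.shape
()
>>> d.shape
()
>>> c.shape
()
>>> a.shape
()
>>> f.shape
(17,)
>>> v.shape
(17, 5)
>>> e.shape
(5,)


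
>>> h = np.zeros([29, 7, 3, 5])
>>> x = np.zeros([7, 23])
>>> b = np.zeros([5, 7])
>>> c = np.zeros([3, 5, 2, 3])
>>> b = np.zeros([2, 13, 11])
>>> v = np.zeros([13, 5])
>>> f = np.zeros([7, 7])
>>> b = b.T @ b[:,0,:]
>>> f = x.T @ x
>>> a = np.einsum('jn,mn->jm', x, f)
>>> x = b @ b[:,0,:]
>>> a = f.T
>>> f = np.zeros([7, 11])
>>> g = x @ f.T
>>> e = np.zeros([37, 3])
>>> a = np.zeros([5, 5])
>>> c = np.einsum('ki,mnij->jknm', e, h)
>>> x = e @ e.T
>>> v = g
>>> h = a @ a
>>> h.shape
(5, 5)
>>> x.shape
(37, 37)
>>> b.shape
(11, 13, 11)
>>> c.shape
(5, 37, 7, 29)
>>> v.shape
(11, 13, 7)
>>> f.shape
(7, 11)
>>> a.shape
(5, 5)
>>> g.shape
(11, 13, 7)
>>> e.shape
(37, 3)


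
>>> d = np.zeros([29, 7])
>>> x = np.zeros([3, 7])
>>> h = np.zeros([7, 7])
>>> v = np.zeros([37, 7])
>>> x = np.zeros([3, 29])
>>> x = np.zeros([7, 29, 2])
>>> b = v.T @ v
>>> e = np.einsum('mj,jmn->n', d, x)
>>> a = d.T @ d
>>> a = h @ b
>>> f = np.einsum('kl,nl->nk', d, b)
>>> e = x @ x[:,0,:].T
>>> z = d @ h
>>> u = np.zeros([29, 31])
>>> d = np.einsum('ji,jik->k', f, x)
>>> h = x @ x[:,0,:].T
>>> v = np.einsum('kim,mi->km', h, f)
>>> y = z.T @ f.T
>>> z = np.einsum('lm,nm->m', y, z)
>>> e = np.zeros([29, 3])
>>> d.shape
(2,)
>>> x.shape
(7, 29, 2)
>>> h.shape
(7, 29, 7)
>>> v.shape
(7, 7)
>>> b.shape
(7, 7)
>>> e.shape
(29, 3)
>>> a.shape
(7, 7)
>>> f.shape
(7, 29)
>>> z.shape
(7,)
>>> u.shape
(29, 31)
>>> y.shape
(7, 7)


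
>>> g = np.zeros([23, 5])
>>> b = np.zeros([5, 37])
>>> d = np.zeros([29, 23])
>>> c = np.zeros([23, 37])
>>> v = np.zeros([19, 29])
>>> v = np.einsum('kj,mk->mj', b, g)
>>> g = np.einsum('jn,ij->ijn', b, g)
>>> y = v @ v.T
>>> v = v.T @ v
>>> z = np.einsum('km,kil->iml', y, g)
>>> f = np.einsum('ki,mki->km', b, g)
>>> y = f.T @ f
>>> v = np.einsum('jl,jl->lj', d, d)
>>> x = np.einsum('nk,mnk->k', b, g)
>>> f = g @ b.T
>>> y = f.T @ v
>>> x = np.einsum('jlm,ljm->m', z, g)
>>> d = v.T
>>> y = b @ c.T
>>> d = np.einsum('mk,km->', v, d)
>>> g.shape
(23, 5, 37)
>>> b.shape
(5, 37)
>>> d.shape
()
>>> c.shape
(23, 37)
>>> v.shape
(23, 29)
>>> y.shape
(5, 23)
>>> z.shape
(5, 23, 37)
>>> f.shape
(23, 5, 5)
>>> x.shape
(37,)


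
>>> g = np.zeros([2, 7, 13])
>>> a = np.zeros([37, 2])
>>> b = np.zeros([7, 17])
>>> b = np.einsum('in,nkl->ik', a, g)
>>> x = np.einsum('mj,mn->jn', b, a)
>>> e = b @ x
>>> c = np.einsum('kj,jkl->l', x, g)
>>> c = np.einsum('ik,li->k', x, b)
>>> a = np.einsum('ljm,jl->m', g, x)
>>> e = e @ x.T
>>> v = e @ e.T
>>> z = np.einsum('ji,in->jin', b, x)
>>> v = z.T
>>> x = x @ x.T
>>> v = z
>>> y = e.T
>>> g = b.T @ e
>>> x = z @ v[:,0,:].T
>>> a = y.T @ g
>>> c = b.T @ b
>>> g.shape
(7, 7)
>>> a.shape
(37, 7)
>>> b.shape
(37, 7)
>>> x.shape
(37, 7, 37)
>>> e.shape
(37, 7)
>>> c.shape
(7, 7)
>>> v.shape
(37, 7, 2)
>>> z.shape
(37, 7, 2)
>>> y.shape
(7, 37)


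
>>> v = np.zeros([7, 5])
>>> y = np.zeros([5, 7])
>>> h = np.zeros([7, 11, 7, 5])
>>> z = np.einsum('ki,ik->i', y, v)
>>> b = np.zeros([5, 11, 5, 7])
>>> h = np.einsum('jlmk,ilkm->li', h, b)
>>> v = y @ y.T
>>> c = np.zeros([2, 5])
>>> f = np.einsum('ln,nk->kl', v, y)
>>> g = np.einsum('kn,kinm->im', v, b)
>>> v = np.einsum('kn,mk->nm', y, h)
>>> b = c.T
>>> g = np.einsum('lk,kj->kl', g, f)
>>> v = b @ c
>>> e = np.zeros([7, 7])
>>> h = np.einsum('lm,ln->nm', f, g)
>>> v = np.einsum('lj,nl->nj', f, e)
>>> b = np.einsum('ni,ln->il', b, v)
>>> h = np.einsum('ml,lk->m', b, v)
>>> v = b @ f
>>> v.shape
(2, 5)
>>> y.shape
(5, 7)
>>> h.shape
(2,)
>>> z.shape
(7,)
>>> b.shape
(2, 7)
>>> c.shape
(2, 5)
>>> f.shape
(7, 5)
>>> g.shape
(7, 11)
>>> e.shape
(7, 7)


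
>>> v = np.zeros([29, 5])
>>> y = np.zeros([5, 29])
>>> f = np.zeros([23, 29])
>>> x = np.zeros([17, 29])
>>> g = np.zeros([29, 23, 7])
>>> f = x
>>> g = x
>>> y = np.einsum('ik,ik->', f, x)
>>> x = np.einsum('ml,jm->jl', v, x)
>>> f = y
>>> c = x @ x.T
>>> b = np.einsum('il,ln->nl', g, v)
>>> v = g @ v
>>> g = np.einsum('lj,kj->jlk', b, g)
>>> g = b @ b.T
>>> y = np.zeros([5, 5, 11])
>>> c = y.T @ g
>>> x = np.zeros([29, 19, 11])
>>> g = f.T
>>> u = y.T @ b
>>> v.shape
(17, 5)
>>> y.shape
(5, 5, 11)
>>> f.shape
()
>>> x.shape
(29, 19, 11)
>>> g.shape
()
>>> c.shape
(11, 5, 5)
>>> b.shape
(5, 29)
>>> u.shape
(11, 5, 29)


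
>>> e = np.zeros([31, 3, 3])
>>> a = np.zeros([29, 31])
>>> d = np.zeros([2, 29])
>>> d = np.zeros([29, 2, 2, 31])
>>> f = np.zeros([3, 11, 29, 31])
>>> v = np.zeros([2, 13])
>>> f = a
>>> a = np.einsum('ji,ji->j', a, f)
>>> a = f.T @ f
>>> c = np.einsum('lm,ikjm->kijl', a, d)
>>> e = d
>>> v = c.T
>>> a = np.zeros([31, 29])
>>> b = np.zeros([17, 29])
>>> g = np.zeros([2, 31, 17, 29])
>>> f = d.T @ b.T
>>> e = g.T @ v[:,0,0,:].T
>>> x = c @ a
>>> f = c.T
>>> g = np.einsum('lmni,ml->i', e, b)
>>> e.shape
(29, 17, 31, 31)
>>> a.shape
(31, 29)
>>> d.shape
(29, 2, 2, 31)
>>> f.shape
(31, 2, 29, 2)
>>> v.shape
(31, 2, 29, 2)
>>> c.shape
(2, 29, 2, 31)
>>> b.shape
(17, 29)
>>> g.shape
(31,)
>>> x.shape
(2, 29, 2, 29)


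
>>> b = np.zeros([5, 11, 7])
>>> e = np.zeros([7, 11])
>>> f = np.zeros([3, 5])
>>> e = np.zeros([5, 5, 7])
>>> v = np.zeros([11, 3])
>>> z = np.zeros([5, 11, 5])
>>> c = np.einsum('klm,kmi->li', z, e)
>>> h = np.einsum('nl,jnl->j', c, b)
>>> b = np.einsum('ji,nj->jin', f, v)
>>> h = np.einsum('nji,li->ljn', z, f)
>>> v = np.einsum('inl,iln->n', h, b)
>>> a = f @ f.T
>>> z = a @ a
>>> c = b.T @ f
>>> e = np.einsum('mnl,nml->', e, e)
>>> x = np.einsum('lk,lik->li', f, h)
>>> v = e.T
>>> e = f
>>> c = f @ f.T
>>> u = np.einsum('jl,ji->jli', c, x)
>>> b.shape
(3, 5, 11)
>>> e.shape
(3, 5)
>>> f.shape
(3, 5)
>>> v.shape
()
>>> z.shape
(3, 3)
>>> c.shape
(3, 3)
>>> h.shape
(3, 11, 5)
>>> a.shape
(3, 3)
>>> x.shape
(3, 11)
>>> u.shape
(3, 3, 11)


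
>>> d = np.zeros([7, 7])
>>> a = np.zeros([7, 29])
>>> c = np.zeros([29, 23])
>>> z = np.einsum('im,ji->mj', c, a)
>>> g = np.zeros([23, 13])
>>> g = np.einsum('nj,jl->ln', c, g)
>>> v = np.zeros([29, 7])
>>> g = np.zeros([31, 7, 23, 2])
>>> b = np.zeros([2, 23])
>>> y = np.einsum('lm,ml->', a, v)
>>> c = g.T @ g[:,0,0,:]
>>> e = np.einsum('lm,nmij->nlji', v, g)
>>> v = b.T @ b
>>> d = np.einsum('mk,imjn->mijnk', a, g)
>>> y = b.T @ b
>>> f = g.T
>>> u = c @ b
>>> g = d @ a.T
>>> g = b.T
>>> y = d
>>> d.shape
(7, 31, 23, 2, 29)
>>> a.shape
(7, 29)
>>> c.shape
(2, 23, 7, 2)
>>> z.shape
(23, 7)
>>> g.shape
(23, 2)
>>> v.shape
(23, 23)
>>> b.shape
(2, 23)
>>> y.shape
(7, 31, 23, 2, 29)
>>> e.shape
(31, 29, 2, 23)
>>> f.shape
(2, 23, 7, 31)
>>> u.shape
(2, 23, 7, 23)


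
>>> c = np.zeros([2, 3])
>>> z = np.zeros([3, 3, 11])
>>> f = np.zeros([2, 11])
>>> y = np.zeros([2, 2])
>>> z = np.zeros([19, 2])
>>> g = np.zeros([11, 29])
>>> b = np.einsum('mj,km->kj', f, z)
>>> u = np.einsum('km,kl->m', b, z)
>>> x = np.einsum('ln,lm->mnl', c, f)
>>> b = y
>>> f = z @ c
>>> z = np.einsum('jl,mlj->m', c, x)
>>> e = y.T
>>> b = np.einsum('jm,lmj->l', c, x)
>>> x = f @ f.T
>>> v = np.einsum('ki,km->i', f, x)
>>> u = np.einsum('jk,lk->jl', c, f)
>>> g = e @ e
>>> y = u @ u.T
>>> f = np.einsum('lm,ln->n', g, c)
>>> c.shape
(2, 3)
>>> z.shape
(11,)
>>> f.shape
(3,)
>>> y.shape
(2, 2)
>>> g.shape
(2, 2)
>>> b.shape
(11,)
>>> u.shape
(2, 19)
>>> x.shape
(19, 19)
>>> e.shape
(2, 2)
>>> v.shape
(3,)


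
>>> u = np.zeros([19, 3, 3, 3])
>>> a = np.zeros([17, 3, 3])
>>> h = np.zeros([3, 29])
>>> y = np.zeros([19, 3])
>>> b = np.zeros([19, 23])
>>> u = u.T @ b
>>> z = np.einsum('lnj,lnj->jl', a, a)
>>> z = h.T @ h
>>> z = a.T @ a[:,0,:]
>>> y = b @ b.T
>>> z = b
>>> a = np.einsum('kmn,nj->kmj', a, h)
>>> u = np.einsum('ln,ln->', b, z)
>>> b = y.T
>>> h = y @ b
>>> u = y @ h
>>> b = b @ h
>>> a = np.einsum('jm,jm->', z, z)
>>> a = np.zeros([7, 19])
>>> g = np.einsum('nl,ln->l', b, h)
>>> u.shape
(19, 19)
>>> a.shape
(7, 19)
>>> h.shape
(19, 19)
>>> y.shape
(19, 19)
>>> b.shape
(19, 19)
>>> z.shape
(19, 23)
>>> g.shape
(19,)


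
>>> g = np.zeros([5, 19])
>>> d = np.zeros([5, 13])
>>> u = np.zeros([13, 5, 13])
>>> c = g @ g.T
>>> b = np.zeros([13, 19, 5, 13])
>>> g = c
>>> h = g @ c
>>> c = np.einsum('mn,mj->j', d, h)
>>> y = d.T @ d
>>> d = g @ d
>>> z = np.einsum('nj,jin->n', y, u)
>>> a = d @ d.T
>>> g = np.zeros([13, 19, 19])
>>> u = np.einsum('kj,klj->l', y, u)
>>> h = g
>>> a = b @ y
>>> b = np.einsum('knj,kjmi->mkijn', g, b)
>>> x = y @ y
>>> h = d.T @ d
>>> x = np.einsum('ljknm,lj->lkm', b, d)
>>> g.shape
(13, 19, 19)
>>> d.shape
(5, 13)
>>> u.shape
(5,)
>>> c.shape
(5,)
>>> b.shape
(5, 13, 13, 19, 19)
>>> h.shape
(13, 13)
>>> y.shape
(13, 13)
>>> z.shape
(13,)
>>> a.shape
(13, 19, 5, 13)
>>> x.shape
(5, 13, 19)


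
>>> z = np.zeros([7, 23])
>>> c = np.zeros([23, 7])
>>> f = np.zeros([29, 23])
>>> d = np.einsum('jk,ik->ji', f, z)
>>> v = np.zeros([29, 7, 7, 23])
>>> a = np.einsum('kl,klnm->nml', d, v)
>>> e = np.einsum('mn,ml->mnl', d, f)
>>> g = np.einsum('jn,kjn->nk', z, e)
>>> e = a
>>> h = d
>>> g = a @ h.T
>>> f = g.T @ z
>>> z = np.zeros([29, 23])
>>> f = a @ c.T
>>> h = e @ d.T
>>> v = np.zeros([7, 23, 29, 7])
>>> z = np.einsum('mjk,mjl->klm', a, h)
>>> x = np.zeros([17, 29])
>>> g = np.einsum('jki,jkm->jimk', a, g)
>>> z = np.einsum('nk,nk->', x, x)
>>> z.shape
()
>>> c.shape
(23, 7)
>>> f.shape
(7, 23, 23)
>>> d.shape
(29, 7)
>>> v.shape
(7, 23, 29, 7)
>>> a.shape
(7, 23, 7)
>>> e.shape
(7, 23, 7)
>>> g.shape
(7, 7, 29, 23)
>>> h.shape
(7, 23, 29)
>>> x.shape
(17, 29)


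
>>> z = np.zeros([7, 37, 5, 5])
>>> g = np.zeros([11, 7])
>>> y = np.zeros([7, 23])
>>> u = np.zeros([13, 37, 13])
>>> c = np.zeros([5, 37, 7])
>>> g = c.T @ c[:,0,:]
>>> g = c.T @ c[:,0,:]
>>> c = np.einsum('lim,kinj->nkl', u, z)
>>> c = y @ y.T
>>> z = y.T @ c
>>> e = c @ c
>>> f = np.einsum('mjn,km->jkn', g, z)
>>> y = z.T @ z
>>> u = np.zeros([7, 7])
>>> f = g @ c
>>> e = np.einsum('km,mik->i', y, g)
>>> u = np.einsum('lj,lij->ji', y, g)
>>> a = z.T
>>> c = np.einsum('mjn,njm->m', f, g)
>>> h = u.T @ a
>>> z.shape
(23, 7)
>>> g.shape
(7, 37, 7)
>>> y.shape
(7, 7)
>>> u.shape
(7, 37)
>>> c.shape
(7,)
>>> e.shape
(37,)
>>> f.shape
(7, 37, 7)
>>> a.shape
(7, 23)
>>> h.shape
(37, 23)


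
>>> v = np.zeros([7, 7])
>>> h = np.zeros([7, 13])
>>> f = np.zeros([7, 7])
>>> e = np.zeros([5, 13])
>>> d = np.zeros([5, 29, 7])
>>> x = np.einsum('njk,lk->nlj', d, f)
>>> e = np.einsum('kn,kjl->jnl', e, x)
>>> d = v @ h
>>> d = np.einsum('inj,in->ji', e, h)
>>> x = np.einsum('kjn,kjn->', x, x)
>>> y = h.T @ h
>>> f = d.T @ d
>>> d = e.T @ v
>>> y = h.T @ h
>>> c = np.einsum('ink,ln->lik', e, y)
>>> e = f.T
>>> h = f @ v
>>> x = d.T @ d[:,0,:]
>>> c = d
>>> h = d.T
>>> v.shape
(7, 7)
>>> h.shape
(7, 13, 29)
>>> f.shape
(7, 7)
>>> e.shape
(7, 7)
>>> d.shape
(29, 13, 7)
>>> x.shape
(7, 13, 7)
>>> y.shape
(13, 13)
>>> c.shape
(29, 13, 7)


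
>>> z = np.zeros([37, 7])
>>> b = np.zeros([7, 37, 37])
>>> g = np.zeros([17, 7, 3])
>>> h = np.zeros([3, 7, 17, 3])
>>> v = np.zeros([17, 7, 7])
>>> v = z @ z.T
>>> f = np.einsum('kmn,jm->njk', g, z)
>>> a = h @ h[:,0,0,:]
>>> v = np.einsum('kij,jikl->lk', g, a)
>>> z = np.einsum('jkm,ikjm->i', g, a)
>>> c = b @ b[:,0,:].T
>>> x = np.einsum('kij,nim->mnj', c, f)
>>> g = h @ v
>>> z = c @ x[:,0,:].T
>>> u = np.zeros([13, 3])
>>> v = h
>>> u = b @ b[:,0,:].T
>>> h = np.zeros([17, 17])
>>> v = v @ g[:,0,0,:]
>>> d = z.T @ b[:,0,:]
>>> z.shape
(7, 37, 17)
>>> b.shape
(7, 37, 37)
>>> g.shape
(3, 7, 17, 17)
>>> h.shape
(17, 17)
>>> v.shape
(3, 7, 17, 17)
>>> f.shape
(3, 37, 17)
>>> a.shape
(3, 7, 17, 3)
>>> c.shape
(7, 37, 7)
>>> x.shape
(17, 3, 7)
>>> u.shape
(7, 37, 7)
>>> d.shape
(17, 37, 37)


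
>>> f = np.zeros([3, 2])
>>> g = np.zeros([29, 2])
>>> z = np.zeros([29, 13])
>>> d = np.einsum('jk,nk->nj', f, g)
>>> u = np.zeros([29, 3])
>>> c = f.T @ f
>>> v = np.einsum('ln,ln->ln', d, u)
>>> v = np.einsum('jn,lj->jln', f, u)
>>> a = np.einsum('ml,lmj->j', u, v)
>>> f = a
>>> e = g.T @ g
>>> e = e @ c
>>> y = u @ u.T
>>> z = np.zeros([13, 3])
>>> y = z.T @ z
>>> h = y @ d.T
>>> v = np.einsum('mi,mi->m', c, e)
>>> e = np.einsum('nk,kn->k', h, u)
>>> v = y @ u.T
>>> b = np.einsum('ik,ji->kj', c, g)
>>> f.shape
(2,)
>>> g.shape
(29, 2)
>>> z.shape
(13, 3)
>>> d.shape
(29, 3)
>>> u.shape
(29, 3)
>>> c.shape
(2, 2)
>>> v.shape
(3, 29)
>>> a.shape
(2,)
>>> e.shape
(29,)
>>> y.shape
(3, 3)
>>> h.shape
(3, 29)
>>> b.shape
(2, 29)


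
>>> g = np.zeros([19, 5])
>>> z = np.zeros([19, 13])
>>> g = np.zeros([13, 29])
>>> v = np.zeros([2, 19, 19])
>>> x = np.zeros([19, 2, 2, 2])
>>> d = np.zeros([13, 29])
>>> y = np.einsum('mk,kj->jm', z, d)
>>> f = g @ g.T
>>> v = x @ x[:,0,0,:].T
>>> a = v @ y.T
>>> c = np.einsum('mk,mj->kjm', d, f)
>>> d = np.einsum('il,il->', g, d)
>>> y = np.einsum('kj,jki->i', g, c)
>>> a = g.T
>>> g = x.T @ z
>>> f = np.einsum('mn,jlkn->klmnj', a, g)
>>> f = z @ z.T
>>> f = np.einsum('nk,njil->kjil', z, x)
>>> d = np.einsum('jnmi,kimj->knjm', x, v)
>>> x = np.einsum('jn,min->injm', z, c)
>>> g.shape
(2, 2, 2, 13)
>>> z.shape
(19, 13)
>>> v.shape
(19, 2, 2, 19)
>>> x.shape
(13, 13, 19, 29)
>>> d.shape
(19, 2, 19, 2)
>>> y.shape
(13,)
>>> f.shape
(13, 2, 2, 2)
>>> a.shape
(29, 13)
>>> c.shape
(29, 13, 13)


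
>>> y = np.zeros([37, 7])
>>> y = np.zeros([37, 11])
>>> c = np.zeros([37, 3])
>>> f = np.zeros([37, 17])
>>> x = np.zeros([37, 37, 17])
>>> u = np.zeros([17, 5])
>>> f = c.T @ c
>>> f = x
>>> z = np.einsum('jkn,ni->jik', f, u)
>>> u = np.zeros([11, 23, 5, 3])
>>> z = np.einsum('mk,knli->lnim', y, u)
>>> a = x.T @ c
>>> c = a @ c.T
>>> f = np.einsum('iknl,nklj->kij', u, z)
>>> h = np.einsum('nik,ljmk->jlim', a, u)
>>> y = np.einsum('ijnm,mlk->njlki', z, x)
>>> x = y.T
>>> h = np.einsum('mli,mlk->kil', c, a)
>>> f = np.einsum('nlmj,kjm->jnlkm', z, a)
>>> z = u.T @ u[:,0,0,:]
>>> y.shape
(3, 23, 37, 17, 5)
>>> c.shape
(17, 37, 37)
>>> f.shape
(37, 5, 23, 17, 3)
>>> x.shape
(5, 17, 37, 23, 3)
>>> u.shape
(11, 23, 5, 3)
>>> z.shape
(3, 5, 23, 3)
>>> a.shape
(17, 37, 3)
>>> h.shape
(3, 37, 37)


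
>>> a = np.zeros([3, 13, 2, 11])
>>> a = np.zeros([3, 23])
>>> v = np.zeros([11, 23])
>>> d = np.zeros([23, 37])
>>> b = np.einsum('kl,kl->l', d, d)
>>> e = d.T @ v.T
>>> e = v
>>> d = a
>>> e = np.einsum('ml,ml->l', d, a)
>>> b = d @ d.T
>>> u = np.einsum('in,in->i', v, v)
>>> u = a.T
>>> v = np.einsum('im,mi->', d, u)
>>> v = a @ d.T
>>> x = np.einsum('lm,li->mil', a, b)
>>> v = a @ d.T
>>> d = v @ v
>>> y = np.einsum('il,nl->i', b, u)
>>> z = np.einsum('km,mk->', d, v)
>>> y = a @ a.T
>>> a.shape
(3, 23)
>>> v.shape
(3, 3)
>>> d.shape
(3, 3)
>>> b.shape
(3, 3)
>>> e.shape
(23,)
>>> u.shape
(23, 3)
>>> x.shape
(23, 3, 3)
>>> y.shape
(3, 3)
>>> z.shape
()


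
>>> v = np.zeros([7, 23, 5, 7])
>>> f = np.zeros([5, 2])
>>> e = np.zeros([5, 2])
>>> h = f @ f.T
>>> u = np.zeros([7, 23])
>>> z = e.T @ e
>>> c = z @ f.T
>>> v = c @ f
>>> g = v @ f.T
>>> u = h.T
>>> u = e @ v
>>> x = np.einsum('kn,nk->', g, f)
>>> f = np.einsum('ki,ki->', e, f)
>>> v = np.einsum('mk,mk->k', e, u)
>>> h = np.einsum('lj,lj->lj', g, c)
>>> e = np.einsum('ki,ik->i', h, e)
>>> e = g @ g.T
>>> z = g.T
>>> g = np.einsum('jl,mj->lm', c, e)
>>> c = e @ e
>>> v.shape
(2,)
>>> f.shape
()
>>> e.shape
(2, 2)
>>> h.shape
(2, 5)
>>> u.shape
(5, 2)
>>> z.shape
(5, 2)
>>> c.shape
(2, 2)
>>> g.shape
(5, 2)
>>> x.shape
()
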